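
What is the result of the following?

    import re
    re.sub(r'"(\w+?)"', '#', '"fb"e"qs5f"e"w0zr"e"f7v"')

'#e#e#e#'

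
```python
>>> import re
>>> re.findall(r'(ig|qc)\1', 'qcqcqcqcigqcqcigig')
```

['qc', 'qc', 'qc', 'ig']

A backreference is literal: `\1` must see the identical characters the first group matched.
With a single group, `findall` returns only what that group captured — 4 items.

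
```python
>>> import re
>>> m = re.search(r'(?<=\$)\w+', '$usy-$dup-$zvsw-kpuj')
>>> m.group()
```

'usy'

The lookaround is zero-width — it requires the adjacent text to match without consuming it, so the asserted text isn't part of the match.
Unlike `match`, `search` isn't anchored — it looks for the pattern anywhere in the string.
The match spans [1:4] → 'usy'.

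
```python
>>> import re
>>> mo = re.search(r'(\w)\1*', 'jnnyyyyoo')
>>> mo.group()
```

'j'

After group 1 captures some text, `\1` only succeeds where that same text appears again.
The match spans [0:1] → 'j'.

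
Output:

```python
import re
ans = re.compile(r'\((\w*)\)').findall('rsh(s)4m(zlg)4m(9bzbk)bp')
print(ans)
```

Matches: at [3:6] match '(s)', group 1 = 's'; at [8:13] match '(zlg)', group 1 = 'zlg'; at [15:22] match '(9bzbk)', group 1 = '9bzbk'.
One capturing group, so `findall` returns just the captured substring from each match — 3 in all.

['s', 'zlg', '9bzbk']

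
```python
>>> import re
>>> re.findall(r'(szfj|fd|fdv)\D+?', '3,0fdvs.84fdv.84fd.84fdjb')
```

['fd', 'fd', 'fd', 'fd']

Branches in `(...|...)` are attempted left-to-right; the first branch that allows the whole pattern to succeed is taken.
Because there's exactly one group, `findall` drops the full match and keeps group 1 from each hit.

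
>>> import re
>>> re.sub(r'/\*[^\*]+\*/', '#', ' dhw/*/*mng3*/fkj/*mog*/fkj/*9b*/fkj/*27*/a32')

' dhw/*#fkj#fkj#fkj#a32'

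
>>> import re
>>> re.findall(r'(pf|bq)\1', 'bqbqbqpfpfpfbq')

['bq', 'pf']

`\1` is not a pattern — it's the concrete string captured by group 1, re-applied verbatim.
Scanning left to right: at [0:4] match 'bqbq', group 1 = 'bq'; at [6:10] match 'pfpf', group 1 = 'pf'.
Because there's exactly one group, `findall` drops the full match and keeps group 1 from each hit.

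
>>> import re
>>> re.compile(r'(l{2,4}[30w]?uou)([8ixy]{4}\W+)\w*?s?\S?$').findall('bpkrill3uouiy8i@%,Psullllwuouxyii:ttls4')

[('llllwuou', 'xyii:')]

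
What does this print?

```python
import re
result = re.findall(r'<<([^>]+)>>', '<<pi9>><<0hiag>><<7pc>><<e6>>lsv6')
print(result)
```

['pi9', '0hiag', '7pc', 'e6']

Matches: at [0:7] match '<<pi9>>', group 1 = 'pi9'; at [7:16] match '<<0hiag>>', group 1 = '0hiag'; at [16:23] match '<<7pc>>', group 1 = '7pc'; at [23:29] match '<<e6>>', group 1 = 'e6'.
Because there's exactly one group, `findall` drops the full match and keeps group 1 from each hit.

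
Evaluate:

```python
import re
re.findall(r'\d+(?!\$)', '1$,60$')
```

['6']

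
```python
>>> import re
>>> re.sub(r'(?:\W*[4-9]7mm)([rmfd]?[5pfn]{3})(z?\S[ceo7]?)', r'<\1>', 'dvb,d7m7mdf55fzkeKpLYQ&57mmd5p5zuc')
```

The pattern matches zero or more of a non-word character, then a character in [4-9], then the literal '7mm' (non-capturing group); then optionally one of [rmfd], then exactly 3 of one of [5pfn] (captured); then optionally the literal 'z', then a non-whitespace character, then optionally one of [ceo7] (captured).
Matches: at [22:34] → '&57mmd5p5zuc'.
Each match is replaced using the text its own group 1 captured.

'dvb,d7m7mdf55fzkeKpLYQ<d5p5>'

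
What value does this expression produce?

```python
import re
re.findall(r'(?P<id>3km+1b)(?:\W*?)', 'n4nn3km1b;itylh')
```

Because there's exactly one group, `findall` drops the full match and keeps group 1 from the one hit.

['3km1b']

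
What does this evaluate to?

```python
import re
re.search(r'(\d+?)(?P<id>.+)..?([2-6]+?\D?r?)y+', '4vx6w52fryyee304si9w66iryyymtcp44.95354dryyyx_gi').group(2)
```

The pattern matches one or more of a digit (lazy) (captured); then one or more of any character (captured as 'id'); then any character, then optionally any character; then one or more of a character in [2-6] (lazy), then optionally a non-digit, then optionally a literal 'r' (captured); then one or more of a literal 'y'.
Unlike `match`, `search` isn't anchored — it looks for the pattern anywhere in the string.
The match spans [0:44] → '4vx6w52fryyee304si9w66iryyymtcp44.95354dryyy'.
Captured: group 1 = '4', group 2 = 'vx6w52fryyee304si9w66iryyymtcp44.953', group 3 = '4dr'.

'vx6w52fryyee304si9w66iryyymtcp44.953'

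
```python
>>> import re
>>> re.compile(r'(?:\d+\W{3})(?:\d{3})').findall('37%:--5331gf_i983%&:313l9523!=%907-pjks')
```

Pattern: one or more of a digit, then exactly 3 of a non-word character (non-capturing group); then exactly 3 of a digit (non-capturing group).
No capturing groups, so `findall` returns the 2 full match strings.

['983%&:313', '9523!=%907']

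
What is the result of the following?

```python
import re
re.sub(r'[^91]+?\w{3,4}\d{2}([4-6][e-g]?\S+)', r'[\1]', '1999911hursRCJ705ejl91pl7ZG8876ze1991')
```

'1999911[5ejl91pl7ZG8876ze1991]'

The replacement refers to a captured group, so each match is rewritten using its own captured text.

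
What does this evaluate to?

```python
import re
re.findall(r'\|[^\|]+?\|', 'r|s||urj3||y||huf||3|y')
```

['|s|', '|urj3|', '|y|', '|huf|', '|3|']

Walking the string: at [1:4] → '|s|'; at [4:10] → '|urj3|'; at [10:13] → '|y|'; at [13:18] → '|huf|'; at [18:21] → '|3|'.
No capturing groups, so `findall` returns the 5 full match strings.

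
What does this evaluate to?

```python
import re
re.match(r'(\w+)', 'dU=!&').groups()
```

('dU',)

The match spans [0:2] → 'dU'.
Captured: group 1 = 'dU'.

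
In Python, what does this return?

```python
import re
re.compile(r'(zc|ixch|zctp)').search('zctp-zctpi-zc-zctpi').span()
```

The regex engine tests alternatives in the order written; an earlier branch that matches wins even if a later one would match more.
The match spans [0:2] → 'zc'.

(0, 2)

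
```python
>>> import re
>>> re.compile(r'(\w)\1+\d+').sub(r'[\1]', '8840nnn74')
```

'[8][n]'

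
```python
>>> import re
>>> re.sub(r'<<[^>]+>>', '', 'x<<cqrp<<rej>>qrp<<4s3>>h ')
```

'xqrph '

Matches: at [1:14] → '<<cqrp<<rej>>'; at [17:24] → '<<4s3>>'.
Every occurrence is swapped for ''.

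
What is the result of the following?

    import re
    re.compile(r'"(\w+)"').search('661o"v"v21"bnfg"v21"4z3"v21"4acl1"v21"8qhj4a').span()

Unlike `match`, `search` isn't anchored — it looks for the pattern anywhere in the string.
The match spans [4:7] → '"v"'.
Captured: group 1 = 'v'.

(4, 7)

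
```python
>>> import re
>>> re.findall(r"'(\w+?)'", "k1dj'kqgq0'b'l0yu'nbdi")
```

Walking the string: at [4:11] match "'kqgq0'", group 1 = 'kqgq0'; at [12:18] match "'l0yu'", group 1 = 'l0yu'.
One capturing group, so `findall` returns just the captured substring from each match — 2 in all.

['kqgq0', 'l0yu']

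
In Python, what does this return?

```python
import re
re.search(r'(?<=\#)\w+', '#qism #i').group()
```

'qism'

The positive lookaround only admits positions where the adjacent text matches; those characters stay outside the span.
The match spans [1:5] → 'qism'.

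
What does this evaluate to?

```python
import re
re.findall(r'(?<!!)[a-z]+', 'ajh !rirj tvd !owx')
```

['ajh', 'irj', 'tvd', 'wx']

`(?!…)`/`(?<!…)` only lets a position through if the neighbouring text does NOT match; no characters are consumed.
Matches: at [0:3] → 'ajh'; at [6:9] → 'irj'; at [10:13] → 'tvd'; at [16:18] → 'wx'.
With no groups in the pattern, `findall` gives back each whole match — 4 here.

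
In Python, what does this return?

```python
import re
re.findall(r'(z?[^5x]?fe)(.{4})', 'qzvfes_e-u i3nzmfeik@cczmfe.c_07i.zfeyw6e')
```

[('zvfe', 's_e-'), ('zmfe', 'ik@c'), ('zmfe', '.c_0'), ('zfe', 'yw6e')]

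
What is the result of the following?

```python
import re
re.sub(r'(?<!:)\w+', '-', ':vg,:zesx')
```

A negative assertion filters positions out without eating any characters.
Matches: at [2:3] → 'g'; at [6:9] → 'esx'.
Each match is replaced by '-'.

':v-,:z-'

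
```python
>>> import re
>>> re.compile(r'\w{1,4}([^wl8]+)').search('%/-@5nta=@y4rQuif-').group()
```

Pattern: 1 to 4 of a word character; then one or more of any character except [wl8] (captured).
`re.search` scans for the first position where the pattern succeeds.
The match spans [4:18] → '5nta=@y4rQuif-'.
Captured: group 1 = '=@y4rQuif-'.

'5nta=@y4rQuif-'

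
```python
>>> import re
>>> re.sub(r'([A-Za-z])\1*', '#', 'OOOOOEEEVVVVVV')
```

`\1` has to match the exact text group 1 already captured.
Matches: at [0:5] → 'OOOOO'; at [5:8] → 'EEE'; at [8:14] → 'VVVVVV'.
Every occurrence is swapped for '#'.

'###'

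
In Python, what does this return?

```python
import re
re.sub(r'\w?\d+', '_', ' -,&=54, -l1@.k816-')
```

This matches optionally a word character; then one or more of a digit.
Matches: at [5:7] → '54'; at [10:12] → 'l1'; at [14:18] → 'k816'.
Every occurrence is swapped for '_'.

' -,&=_, -_@._-'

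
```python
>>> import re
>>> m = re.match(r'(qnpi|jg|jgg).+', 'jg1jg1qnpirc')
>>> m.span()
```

`match` is anchored at position 0; if the pattern doesn't fit there, it returns None.
The match spans [0:12] → 'jg1jg1qnpirc'.
Captured: group 1 = 'jg'.

(0, 12)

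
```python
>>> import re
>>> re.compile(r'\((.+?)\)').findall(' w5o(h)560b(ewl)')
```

['h', 'ewl']

The `?` after the quantifier makes it lazy — it takes as little as possible before letting the rest of the pattern try.
With a single group, `findall` returns only what that group captured — 2 items.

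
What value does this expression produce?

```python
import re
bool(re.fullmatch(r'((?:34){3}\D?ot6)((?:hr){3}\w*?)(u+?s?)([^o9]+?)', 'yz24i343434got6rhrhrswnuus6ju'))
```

False

`re.fullmatch` is like wrapping the pattern in `^…$` (in single-line mode).
Here the string isn't matched end-to-end, so the call returns None, and `bool(None)` is False.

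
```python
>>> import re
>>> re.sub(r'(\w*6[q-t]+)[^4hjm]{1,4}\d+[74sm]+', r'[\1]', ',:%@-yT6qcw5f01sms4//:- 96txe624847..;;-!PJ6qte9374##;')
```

The pattern matches zero or more of a word character, then a literal '6', then one or more of a character in [q-t] (captured); then 1 to 4 of any character except [4hjm], then one or more of a digit, then one or more of one of [74sm].
Matches: at [5:19] → 'yT6qcw5f01sms4'; at [24:35] → '96txe624847'; at [41:51] → 'PJ6qte9374'.
Each match is replaced using the text its own group 1 captured.

',:%@-[yT6q]//:- [96t]..;;-![PJ6qt]##;'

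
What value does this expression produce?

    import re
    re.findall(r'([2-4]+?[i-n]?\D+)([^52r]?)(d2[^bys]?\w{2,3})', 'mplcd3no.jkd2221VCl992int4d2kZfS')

[('3no.jk', '', 'd2221V'), ('2int', '4', 'd2kZfS')]

Pattern: one or more of a character in [2-4] (lazy), then optionally a character in [i-n], then one or more of a non-digit (captured); then optionally any character except [52r] (captured); then the literal 'd2', then optionally any character except [bys], then 2 to 3 of a word character (captured).
Scanning left to right: at [5:17] match '3no.jkd2221V', groups = ('3no.jk', '', 'd2221V'); at [21:32] match '2int4d2kZfS', groups = ('2int', '4', 'd2kZfS').
With 3 capturing groups, `findall` returns a 3-tuple per match.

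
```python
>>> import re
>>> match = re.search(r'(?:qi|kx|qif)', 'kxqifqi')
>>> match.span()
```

The match spans [0:2] → 'kx'.

(0, 2)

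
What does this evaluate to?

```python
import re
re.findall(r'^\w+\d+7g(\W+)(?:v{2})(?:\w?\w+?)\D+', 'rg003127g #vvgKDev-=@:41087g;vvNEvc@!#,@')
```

Pattern: anchored at the start of the string; then one or more of a word character, then one or more of a digit, then the literal '7g'; then one or more of a non-word character (captured); then exactly 2 of a literal 'v' (non-capturing group); then optionally a word character, then one or more of a word character (lazy) (non-capturing group); then one or more of a non-digit.
One capturing group, so `findall` returns just the captured substring from the one match — 1 in all.

[' #']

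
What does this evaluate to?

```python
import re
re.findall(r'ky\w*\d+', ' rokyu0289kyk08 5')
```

Pattern: the literal 'ky', then zero or more of a word character; then one or more of a digit.
Scanning left to right: at [3:15] → 'kyu0289kyk08'.
No capturing groups, so `findall` returns the 1 full match string.

['kyu0289kyk08']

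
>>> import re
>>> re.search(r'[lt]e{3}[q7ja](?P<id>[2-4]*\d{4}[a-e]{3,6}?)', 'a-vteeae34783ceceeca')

None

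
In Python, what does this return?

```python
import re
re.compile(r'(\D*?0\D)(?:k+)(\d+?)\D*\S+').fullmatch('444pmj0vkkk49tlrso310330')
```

`re.fullmatch` requires the pattern to consume the entire string.
Here the pattern can't cover the whole string, so the call returns None.

None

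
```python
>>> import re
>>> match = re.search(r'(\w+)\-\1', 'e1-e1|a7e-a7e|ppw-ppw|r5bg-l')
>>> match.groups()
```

The match spans [0:5] → 'e1-e1'.
Captured: group 1 = 'e1'.

('e1',)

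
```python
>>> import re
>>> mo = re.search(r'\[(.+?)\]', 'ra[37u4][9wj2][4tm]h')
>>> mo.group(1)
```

The `?` after the quantifier makes it lazy — it takes as little as possible before letting the rest of the pattern try.
`re.search` scans for the first position where the pattern succeeds.
The match spans [2:8] → '[37u4]'.
Captured: group 1 = '37u4'.

'37u4'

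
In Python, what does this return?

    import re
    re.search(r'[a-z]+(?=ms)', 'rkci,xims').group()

'xi'

The `(?=…)`/`(?<=…)` assertion just peeks at neighbouring text; it doesn't advance the match position.
`re.search` tries every starting position until one works.
The match spans [5:7] → 'xi'.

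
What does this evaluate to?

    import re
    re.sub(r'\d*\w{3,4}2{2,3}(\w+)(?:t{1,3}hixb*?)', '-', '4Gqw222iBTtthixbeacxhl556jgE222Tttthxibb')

'-beacxhl556jgE222Tttthxibb'

With the lazy modifier that quantifier settles for the fewest repetitions that let the rest of the pattern succeed (the atoms after it are unaffected and can still be greedy).
Each match is replaced by '-'.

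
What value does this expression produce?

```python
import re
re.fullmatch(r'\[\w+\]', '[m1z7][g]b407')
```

None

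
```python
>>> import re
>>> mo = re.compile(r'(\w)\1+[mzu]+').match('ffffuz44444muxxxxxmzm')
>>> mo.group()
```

`match` is anchored at position 0; if the pattern doesn't fit there, it returns None.
The match spans [0:6] → 'ffffuz'.

'ffffuz'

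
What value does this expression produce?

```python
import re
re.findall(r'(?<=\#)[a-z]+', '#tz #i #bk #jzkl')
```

['tz', 'i', 'bk', 'jzkl']

The `(?=…)`/`(?<=…)` assertion just peeks at neighbouring text; it doesn't advance the match position.
`findall` yields the raw match text (4 of them) because the pattern has no groups.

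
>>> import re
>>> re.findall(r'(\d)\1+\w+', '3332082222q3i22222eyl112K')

`\1` has to match the exact text group 1 already captured.
One capturing group, so `findall` returns just the captured substring from the one match — 1 in all.

['3']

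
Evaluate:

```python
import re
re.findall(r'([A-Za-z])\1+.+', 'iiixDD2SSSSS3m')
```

['i']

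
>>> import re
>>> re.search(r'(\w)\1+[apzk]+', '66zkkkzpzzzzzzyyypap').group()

The backreference `\1` re-matches whatever the first group consumed, character for character.
`re.search` tries every starting position until one works.
The match spans [0:14] → '66zkkkzpzzzzzz'.
Captured: group 1 = '6'.

'66zkkkzpzzzzzz'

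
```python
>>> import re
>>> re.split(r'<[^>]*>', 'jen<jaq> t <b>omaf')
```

Matches to split on: at [3:8] → '<jaq>'; at [11:14] → '<b>'.
`split` removes every match and returns the 3 fragments in between.

['jen', ' t ', 'omaf']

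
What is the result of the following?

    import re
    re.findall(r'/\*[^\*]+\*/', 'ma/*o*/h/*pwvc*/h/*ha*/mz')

Scanning left to right: at [2:7] → '/*o*/'; at [8:16] → '/*pwvc*/'; at [17:23] → '/*ha*/'.
Since nothing is captured, `findall` lists the 3 matched substrings directly.

['/*o*/', '/*pwvc*/', '/*ha*/']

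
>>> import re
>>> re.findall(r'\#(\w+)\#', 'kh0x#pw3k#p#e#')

['pw3k', 'e']

Matches: at [4:10] match '#pw3k#', group 1 = 'pw3k'; at [11:14] match '#e#', group 1 = 'e'.
Because there's exactly one group, `findall` drops the full match and keeps group 1 from each hit.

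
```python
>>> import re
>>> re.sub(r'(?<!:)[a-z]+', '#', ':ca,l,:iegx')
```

The negative lookahead/lookbehind blocks any match where the forbidden context is present.
Matches: at [2:3] → 'a'; at [4:5] → 'l'; at [8:11] → 'egx'.
Every occurrence is swapped for '#'.

':c#,#,:i#'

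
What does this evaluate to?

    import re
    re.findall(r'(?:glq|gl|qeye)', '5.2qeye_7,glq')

['qeye', 'glq']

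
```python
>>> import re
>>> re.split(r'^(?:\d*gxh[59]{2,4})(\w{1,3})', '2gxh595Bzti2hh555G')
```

['', 'Bzt', 'i2hh555G']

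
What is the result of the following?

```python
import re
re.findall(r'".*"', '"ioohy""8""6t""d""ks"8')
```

['"ioohy""8""6t""d""ks"']

Scanning left to right: at [0:21] → '"ioohy""8""6t""d""ks"'.
`findall` yields the raw match text (1 of them) because the pattern has no groups.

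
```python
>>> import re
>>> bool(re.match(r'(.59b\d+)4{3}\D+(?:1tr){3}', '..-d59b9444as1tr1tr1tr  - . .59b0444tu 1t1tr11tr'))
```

False

The pattern matches any character, then the literal '59b', then one or more of a digit (captured); then exactly 3 of a literal '4', then one or more of a non-digit, then the literal '1tr' repeated 3 times.
`re.match` only tries the pattern at the start of the string.
Here position 0 doesn't satisfy it, so the call returns None, and `bool(None)` is False.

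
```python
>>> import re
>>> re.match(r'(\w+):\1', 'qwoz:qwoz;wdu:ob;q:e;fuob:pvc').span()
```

`re.match` won't scan ahead — the pattern has to work from the very first character.
The match spans [0:9] → 'qwoz:qwoz'.

(0, 9)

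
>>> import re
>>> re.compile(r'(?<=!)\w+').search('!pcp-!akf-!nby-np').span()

(1, 4)

Lookahead/lookbehind check context without consuming it, so the matched span excludes the asserted characters.
The match spans [1:4] → 'pcp'.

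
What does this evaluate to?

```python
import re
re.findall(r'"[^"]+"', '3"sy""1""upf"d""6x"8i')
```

Walking the string: at [1:5] → '"sy"'; at [5:8] → '"1"'; at [8:13] → '"upf"'; at [15:19] → '"6x"'.
`findall` yields the raw match text (4 of them) because the pattern has no groups.

['"sy"', '"1"', '"upf"', '"6x"']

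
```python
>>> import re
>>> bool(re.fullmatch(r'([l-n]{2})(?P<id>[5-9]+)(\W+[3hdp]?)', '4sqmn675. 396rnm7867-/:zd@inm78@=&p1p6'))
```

False

`re.fullmatch` requires the pattern to consume the entire string.
Here the pattern can't cover the whole string, so the call returns None, and `bool(None)` is False.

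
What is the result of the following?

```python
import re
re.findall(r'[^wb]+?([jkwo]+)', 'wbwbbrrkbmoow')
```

Because there's exactly one group, `findall` drops the full match and keeps group 1 from each hit.

['k', 'oow']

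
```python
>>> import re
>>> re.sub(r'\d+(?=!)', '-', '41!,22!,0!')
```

The `(?=…)`/`(?<=…)` assertion just peeks at neighbouring text; it doesn't advance the match position.
Matches: at [0:2] → '41'; at [4:6] → '22'; at [8:9] → '0'.
Every occurrence is swapped for '-'.

'-!,-!,-!'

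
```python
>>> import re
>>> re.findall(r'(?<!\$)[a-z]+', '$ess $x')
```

`(?!…)`/`(?<!…)` only lets a position through if the neighbouring text does NOT match; no characters are consumed.
Matches: at [2:4] → 'ss'.
`findall` yields the raw match text (1 of them) because the pattern has no groups.

['ss']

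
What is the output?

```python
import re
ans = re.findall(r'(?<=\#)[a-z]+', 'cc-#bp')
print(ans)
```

['bp']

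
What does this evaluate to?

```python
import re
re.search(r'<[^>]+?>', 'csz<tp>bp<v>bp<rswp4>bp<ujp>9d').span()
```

`re.search` tries every starting position until one works.
The match spans [3:7] → '<tp>'.

(3, 7)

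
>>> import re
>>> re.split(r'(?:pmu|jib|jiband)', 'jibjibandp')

['', '', 'andp']

`|` is ordered: at each position the engine commits to the first alternative that works.
Matches to split on: at [0:3] → 'jib'; at [3:6] → 'jib'.
Splitting on the pattern gives 3 pieces.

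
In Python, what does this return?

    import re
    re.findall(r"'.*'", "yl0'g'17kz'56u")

["'g'17kz'"]

Matches: at [3:11] → "'g'17kz'".
`findall` yields the raw match text (1 of them) because the pattern has no groups.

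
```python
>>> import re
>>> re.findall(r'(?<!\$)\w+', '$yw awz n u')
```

Because the assertion is negative and zero-width, positions next to the forbidden text are skipped.
Matches: at [2:3] → 'w'; at [4:7] → 'awz'; at [8:9] → 'n'; at [10:11] → 'u'.
With no groups in the pattern, `findall` gives back each whole match — 4 here.

['w', 'awz', 'n', 'u']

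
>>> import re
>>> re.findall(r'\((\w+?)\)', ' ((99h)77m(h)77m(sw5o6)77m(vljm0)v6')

['99h', 'h', 'sw5o6', 'vljm0']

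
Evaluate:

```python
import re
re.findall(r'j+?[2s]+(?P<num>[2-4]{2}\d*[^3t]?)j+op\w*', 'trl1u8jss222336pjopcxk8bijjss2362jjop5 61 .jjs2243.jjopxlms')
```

`findall` collects group 1 from each match (2 total).

['336p', '43.']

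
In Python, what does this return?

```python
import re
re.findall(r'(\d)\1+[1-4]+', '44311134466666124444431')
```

After group 1 captures some text, `\1` only succeeds where that same text appears again.
Walking the string: at [0:9] match '443111344', group 1 = '4'; at [9:23] match '66666124444431', group 1 = '6'.
With a single group, `findall` returns only what that group captured — 2 items.

['4', '6']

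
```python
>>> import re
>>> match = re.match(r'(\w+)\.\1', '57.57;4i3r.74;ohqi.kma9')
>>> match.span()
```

(0, 5)

`match` is anchored at position 0; if the pattern doesn't fit there, it returns None.
The match spans [0:5] → '57.57'.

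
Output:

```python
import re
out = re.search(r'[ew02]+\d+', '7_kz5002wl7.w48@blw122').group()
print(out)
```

This matches one or more of one of [ew02]; then one or more of a digit.
Unlike `match`, `search` isn't anchored — it looks for the pattern anywhere in the string.
The match spans [5:8] → '002'.

002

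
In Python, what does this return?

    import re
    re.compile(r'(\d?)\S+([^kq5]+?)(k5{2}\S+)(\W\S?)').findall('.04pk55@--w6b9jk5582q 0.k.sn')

This matches optionally a digit (captured); then one or more of a non-whitespace character; then one or more of any character except [kq5] (lazy) (captured); then the literal 'k', then exactly 2 of the literal '5', then one or more of a non-whitespace character (captured); then a non-word character, then optionally a non-whitespace character (captured).
Walking the string: at [0:23] match '.04pk55@--w6b9jk5582q 0', groups = ('', 'j', 'k5582q', ' 0').
`findall` packs the 4 group values into a tuple for every match.

[('', 'j', 'k5582q', ' 0')]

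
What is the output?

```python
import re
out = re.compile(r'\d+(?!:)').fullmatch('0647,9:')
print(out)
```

Because the assertion is negative and zero-width, positions next to the forbidden text are skipped.
`re.fullmatch` requires the pattern to consume the entire string.
Here the pattern can't cover the whole string, so the call returns None.

None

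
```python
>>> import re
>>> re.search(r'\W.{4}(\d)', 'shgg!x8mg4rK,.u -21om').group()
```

'!x8mg4'

This matches a non-word character, then exactly 4 of any character; then a digit (captured).
The match spans [4:10] → '!x8mg4'.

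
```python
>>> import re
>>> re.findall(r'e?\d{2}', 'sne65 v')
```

['e65']

`findall` yields the raw match text (1 of them) because the pattern has no groups.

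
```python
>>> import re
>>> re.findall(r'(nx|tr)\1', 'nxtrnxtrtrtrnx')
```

['tr']

The backreference `\1` re-matches whatever the first group consumed, character for character.
`findall` collects group 1 from the one match (1 total).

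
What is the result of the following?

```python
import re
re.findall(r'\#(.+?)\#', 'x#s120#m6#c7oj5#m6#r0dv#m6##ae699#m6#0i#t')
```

With the lazy modifier that quantifier settles for the fewest repetitions that let the rest of the pattern succeed (the atoms after it are unaffected and can still be greedy).
Scanning left to right: at [1:7] match '#s120#', group 1 = 's120'; at [9:16] match '#c7oj5#', group 1 = 'c7oj5'; at [18:24] match '#r0dv#', group 1 = 'r0dv'; at [26:34] match '##ae699#', group 1 = '#ae699'; at [36:40] match '#0i#', group 1 = '0i'.
One capturing group, so `findall` returns just the captured substring from each match — 5 in all.

['s120', 'c7oj5', 'r0dv', '#ae699', '0i']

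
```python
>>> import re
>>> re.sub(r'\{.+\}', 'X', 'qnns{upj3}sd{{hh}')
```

'qnnsX'

Matches: at [4:17] → '{upj3}sd{{hh}'.
`sub` substitutes 'X' at each match site.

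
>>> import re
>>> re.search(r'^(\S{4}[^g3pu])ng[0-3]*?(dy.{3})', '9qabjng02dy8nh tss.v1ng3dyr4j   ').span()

(0, 14)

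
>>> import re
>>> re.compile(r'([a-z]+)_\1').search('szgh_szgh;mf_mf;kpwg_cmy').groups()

('szgh',)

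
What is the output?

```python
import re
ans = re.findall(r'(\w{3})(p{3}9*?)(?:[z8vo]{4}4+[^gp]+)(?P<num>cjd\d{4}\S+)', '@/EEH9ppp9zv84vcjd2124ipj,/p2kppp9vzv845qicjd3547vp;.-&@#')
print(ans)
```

[('p2k', 'ppp9', 'cjd3547vp;.-&@#')]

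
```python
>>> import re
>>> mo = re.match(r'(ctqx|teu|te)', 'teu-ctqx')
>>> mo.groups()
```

Alternation tries branches left to right and keeps the first one that lets the overall match succeed at that position.
`match` is anchored at position 0; if the pattern doesn't fit there, it returns None.
The match spans [0:3] → 'teu'.
Captured: group 1 = 'teu'.

('teu',)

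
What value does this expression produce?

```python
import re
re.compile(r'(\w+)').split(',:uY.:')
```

[',:', 'uY', '.:']

Pattern: one or more of a word character (captured).
The group in the pattern means `split` returns the separators' captures alongside the pieces.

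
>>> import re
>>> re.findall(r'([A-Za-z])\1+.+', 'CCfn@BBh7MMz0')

A backreference is literal: `\1` must see the identical characters the first group matched.
With a single group, `findall` returns only what that group captured — 1 item.

['C']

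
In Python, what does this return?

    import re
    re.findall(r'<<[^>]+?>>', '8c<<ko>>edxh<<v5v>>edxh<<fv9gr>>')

['<<ko>>', '<<v5v>>', '<<fv9gr>>']

Scanning left to right: at [2:8] → '<<ko>>'; at [12:19] → '<<v5v>>'; at [23:32] → '<<fv9gr>>'.
`findall` yields the raw match text (3 of them) because the pattern has no groups.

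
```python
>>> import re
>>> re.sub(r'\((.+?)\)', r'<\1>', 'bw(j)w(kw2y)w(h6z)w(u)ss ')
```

'bw<j>w<kw2y>w<h6z>w<u>ss '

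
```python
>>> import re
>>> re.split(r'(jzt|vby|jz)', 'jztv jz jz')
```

['', 'jzt', 'v ', 'jz', ' ', 'jz', '']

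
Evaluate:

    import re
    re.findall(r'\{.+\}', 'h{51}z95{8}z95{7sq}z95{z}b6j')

With no groups in the pattern, `findall` gives back each whole match — 1 here.

['{51}z95{8}z95{7sq}z95{z}']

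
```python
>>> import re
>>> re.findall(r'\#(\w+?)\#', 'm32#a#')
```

['a']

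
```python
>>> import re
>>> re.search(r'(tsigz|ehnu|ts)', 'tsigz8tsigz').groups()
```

('tsigz',)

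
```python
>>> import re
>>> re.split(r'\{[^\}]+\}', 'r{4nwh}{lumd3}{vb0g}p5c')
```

The string is cut at each match, leaving 4 pieces.

['r', '', '', 'p5c']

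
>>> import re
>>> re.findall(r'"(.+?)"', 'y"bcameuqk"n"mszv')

['bcameuqk']

The `?` after the quantifier makes it lazy — it takes as little as possible before letting the rest of the pattern try.
Walking the string: at [1:11] match '"bcameuqk"', group 1 = 'bcameuqk'.
Because there's exactly one group, `findall` drops the full match and keeps group 1 from the one hit.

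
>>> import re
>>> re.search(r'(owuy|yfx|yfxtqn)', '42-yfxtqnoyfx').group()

Alternation tries branches left to right and keeps the first one that lets the overall match succeed at that position.
The match spans [3:6] → 'yfx'.

'yfx'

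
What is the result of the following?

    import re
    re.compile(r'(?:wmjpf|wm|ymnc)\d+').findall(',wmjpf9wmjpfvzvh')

['wmjpf9']

Matches: at [1:7] → 'wmjpf9'.
With no groups in the pattern, `findall` gives back each whole match — 1 here.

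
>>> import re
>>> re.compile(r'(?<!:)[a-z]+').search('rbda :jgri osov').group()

'rbda'

A negative assertion filters positions out without eating any characters.
`re.search` tries every starting position until one works.
The match spans [0:4] → 'rbda'.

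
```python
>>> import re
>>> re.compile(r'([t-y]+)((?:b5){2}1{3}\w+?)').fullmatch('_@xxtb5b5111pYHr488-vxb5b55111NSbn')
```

None

Pattern: one or more of a character in [t-y] (captured); then the literal 'b5' repeated 2 times, then exactly 3 of a literal '1', then one or more of a word character (lazy) (captured).
`fullmatch` succeeds only if the pattern covers the string from start to end.
Here the pattern can't cover the whole string, so the call returns None.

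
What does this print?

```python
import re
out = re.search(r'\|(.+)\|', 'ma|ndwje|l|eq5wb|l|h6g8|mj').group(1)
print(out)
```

`re.search` tries every starting position until one works.
The match spans [2:24] → '|ndwje|l|eq5wb|l|h6g8|'.
Captured: group 1 = 'ndwje|l|eq5wb|l|h6g8'.

ndwje|l|eq5wb|l|h6g8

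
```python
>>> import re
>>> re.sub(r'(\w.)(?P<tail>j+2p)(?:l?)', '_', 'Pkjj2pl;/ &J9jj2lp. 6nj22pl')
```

'_;/ &J9jj2lp. 6nj22pl'

Every occurrence is swapped for '_'.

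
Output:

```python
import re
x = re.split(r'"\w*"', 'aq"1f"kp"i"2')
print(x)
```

['aq', 'kp', '2']

Matches to split on: at [2:6] → '"1f"'; at [8:11] → '"i"'.
Each match becomes a cut point; 3 segments remain.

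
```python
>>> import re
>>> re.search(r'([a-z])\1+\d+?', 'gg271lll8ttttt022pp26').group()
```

'gg2'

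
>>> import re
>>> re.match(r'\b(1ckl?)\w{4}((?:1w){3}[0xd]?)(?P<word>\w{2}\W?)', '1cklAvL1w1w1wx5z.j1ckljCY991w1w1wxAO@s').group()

The pattern matches a word boundary (`\b`, zero-width); then the literal '1ck', then optionally the literal 'l' (captured); then exactly 4 of a word character; then the literal '1w' repeated 3 times, then optionally one of [0xd] (captured); then exactly 2 of a word character, then optionally a non-word character (captured as 'word').
`re.match` only tries the pattern at the start of the string.
The match spans [0:17] → '1cklAvL1w1w1wx5z.'.
Captured: group 1 = '1ck', group 2 = '1w1w1wx', group 3 = '5z.'.

'1cklAvL1w1w1wx5z.'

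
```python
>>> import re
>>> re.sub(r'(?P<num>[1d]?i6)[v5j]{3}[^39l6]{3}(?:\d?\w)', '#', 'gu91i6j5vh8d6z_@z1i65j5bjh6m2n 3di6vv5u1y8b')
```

'gu9#_@z#2n 3#'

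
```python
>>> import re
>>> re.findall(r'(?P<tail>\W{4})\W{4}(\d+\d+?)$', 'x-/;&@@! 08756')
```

Pattern: exactly 4 of a non-word character (captured as 'tail'); then exactly 4 of a non-word character; then one or more of a digit, then one or more of a digit (lazy) (captured); then anchored at the end.
Scanning left to right: at [1:14] match '-/;&@@! 08756', groups = ('-/;&', '08756').
With 2 capturing groups, `findall` returns a 2-tuple per match.

[('-/;&', '08756')]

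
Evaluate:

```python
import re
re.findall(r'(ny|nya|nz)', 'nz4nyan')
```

Alternation isn't longest-match — the leftmost alternative that fits at this position is chosen.
Scanning left to right: at [0:2] match 'nz', group 1 = 'nz'; at [3:5] match 'ny', group 1 = 'ny'.
`findall` collects group 1 from each match (2 total).

['nz', 'ny']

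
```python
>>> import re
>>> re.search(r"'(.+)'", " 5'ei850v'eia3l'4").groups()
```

`re.search` scans for the first position where the pattern succeeds.
The match spans [2:16] → "'ei850v'eia3l'".
Captured: group 1 = "ei850v'eia3l".

("ei850v'eia3l",)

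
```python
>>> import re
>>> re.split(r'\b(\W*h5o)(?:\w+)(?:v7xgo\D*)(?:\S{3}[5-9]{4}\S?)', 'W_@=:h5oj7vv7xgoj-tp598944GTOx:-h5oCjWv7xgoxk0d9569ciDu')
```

['W_', '@=:h5o', '4GTOx', ':-h5o', 'iDu']

This matches a word boundary (`\b`, zero-width); then zero or more of a non-word character, then the literal 'h5o' (captured); then one or more of a word character (non-capturing group); then the literal 'v7', then the literal 'xgo', then zero or more of a non-digit (non-capturing group); then exactly 3 of a non-whitespace character, then exactly 4 of a character in [5-9], then optionally a non-whitespace character (non-capturing group).
Matches to split on: at [2:25] → '@=:h5oj7vv7xgoj-tp59894'; at [30:52] → ':-h5oCjWv7xgoxk0d9569c'.
Because the pattern has a capturing group, `split` also inserts each captured text between the pieces.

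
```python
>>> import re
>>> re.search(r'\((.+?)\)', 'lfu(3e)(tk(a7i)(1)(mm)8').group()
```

Because the quantifier is non-greedy, it stops expanding at the earliest point where the rest of the pattern can succeed.
`search` walks the string left to right and returns the first match it finds.
The match spans [3:7] → '(3e)'.
Captured: group 1 = '3e'.

'(3e)'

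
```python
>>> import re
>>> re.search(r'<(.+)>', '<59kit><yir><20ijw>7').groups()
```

`re.search` scans for the first position where the pattern succeeds.
The match spans [0:19] → '<59kit><yir><20ijw>'.
Captured: group 1 = '59kit><yir><20ijw'.

('59kit><yir><20ijw',)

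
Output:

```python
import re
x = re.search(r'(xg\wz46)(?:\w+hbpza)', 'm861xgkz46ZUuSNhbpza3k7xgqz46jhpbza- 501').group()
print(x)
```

Pattern: the literal 'xg', then a word character, then the literal 'z46' (captured); then one or more of a word character, then the literal 'hb', then the literal 'pza' (non-capturing group).
The match spans [4:20] → 'xgkz46ZUuSNhbpza'.

xgkz46ZUuSNhbpza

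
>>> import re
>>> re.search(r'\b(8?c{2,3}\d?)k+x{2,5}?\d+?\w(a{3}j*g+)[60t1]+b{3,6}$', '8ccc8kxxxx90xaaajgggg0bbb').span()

(0, 25)

The match spans [0:25] → '8ccc8kxxxx90xaaajgggg0bbb'.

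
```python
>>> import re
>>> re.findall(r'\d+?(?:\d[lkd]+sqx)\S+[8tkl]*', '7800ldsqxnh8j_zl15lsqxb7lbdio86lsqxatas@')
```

This matches one or more of a digit (lazy); then a digit, then one or more of one of [lkd], then the literal 'sqx' (non-capturing group); then one or more of a non-whitespace character, then zero or more of one of [8tkl].
Walking the string: at [0:40] → '7800ldsqxnh8j_zl15lsqxb7lbdio86lsqxatas@'.
Since nothing is captured, `findall` lists the 1 matched substring directly.

['7800ldsqxnh8j_zl15lsqxb7lbdio86lsqxatas@']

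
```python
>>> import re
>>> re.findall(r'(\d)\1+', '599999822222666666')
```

The backreference `\1` re-matches whatever the first group consumed, character for character.
Walking the string: at [1:6] match '99999', group 1 = '9'; at [7:12] match '22222', group 1 = '2'; at [12:18] match '666666', group 1 = '6'.
Because there's exactly one group, `findall` drops the full match and keeps group 1 from each hit.

['9', '2', '6']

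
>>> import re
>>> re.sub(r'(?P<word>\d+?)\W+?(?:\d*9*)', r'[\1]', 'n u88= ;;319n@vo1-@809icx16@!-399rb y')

'n u[88] ;;319n@vo[1]@809icx[16]!-399rb y'

Pattern: one or more of a digit (lazy) (captured as 'word'); then one or more of a non-word character (lazy); then zero or more of a digit, then zero or more of the literal '9' (non-capturing group).
The `?` after the quantifier makes it lazy — it takes as little as possible before letting the rest of the pattern try.
Matches: at [3:6] → '88='; at [16:18] → '1-'; at [25:28] → '16@'.
Each match is replaced using the text its own group 1 captured.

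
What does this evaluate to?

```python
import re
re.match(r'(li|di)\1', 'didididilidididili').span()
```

(0, 4)

The backreference `\1` re-matches whatever the first group consumed, character for character.
With `match`, the pattern is implicitly anchored at the beginning.
The match spans [0:4] → 'didi'.
Captured: group 1 = 'di'.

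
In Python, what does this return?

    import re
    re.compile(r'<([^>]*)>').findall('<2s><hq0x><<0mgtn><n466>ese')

['2s', 'hq0x', '<0mgtn', 'n466']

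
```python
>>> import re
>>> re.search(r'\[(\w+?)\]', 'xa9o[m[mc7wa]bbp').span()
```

(6, 13)

The match spans [6:13] → '[mc7wa]'.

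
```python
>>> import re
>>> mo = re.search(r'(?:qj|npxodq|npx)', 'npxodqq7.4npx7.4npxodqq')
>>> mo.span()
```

(0, 6)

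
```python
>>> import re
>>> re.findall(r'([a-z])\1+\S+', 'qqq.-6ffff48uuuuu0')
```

['q']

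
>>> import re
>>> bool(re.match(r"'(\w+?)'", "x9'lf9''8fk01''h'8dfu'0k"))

False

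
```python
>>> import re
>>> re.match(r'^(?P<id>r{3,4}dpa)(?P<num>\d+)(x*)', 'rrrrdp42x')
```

Pattern: anchored at the start of the string; then 3 to 4 of a literal 'r', then the literal 'dpa' (captured as 'id'); then one or more of a digit (captured as 'num'); then zero or more of a literal 'x' (captured).
`match` is anchored at position 0; if the pattern doesn't fit there, it returns None.
Here the string doesn't start with a match, so the call returns None.

None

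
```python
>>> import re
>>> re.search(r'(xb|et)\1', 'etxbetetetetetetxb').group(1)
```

'et'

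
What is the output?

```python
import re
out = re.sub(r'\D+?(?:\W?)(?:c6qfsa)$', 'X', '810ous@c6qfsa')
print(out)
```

810X

The pattern matches one or more of a non-digit (lazy); then optionally a non-word character (non-capturing group); then the literal 'c6q', then the literal 'fsa' (non-capturing group); then anchored at the end.
Matches: at [3:13] → 'ous@c6qfsa'.
Every occurrence is swapped for 'X'.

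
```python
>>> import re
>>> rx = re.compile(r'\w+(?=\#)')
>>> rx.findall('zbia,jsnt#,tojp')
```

['jsnt']

The `(?=…)`/`(?<=…)` assertion just peeks at neighbouring text; it doesn't advance the match position.
Since nothing is captured, `findall` lists the 1 matched substring directly.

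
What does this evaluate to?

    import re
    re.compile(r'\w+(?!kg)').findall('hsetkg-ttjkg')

['hsetkg', 'ttjkg']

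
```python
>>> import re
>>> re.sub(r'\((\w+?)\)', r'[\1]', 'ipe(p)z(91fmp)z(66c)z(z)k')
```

'ipe[p]z[91fmp]z[66c]z[z]k'

The replacement refers to a captured group, so each match is rewritten using its own captured text.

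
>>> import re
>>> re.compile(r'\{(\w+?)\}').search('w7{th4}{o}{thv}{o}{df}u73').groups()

('th4',)

`re.search` scans for the first position where the pattern succeeds.
The match spans [2:7] → '{th4}'.
Captured: group 1 = 'th4'.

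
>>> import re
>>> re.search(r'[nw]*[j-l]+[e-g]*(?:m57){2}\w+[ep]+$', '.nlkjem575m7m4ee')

The pattern matches zero or more of one of [nw], then one or more of a character in [j-l], then zero or more of a character in [e-g]; then the literal 'm57' repeated 2 times, then one or more of a word character, then one or more of one of [ep]; then anchored at the end.
Here nothing in the string fits, so the call returns None.

None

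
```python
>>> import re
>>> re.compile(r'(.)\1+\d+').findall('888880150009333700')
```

A backreference is literal: `\1` must see the identical characters the first group matched.
Matches: at [0:18] match '888880150009333700', group 1 = '8'.
With a single group, `findall` returns only what that group captured — 1 item.

['8']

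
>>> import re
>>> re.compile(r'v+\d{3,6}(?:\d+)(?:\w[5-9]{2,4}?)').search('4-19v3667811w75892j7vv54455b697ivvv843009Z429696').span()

(4, 15)

This matches one or more of the literal 'v', then 3 to 6 of a digit; then one or more of a digit (non-capturing group); then a word character, then 2 to 4 of a character in [5-9] (lazy) (non-capturing group).
`search` walks the string left to right and returns the first match it finds.
The match spans [4:15] → 'v3667811w75'.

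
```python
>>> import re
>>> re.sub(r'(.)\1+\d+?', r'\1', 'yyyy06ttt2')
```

`\1` is not a pattern — it's the concrete string captured by group 1, re-applied verbatim.
Matches: at [0:5] → 'yyyy0'; at [6:10] → 'ttt2'.
`\1` in the replacement pulls in group 1's text for each match.

'y6t'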